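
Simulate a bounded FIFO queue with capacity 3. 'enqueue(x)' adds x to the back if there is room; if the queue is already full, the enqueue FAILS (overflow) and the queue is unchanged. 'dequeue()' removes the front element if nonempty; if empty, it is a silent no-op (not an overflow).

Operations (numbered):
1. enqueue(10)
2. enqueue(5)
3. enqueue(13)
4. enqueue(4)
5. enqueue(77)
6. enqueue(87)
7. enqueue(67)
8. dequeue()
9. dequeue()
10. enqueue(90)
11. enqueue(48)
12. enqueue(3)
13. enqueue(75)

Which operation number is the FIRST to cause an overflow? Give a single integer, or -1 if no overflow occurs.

Answer: 4

Derivation:
1. enqueue(10): size=1
2. enqueue(5): size=2
3. enqueue(13): size=3
4. enqueue(4): size=3=cap → OVERFLOW (fail)
5. enqueue(77): size=3=cap → OVERFLOW (fail)
6. enqueue(87): size=3=cap → OVERFLOW (fail)
7. enqueue(67): size=3=cap → OVERFLOW (fail)
8. dequeue(): size=2
9. dequeue(): size=1
10. enqueue(90): size=2
11. enqueue(48): size=3
12. enqueue(3): size=3=cap → OVERFLOW (fail)
13. enqueue(75): size=3=cap → OVERFLOW (fail)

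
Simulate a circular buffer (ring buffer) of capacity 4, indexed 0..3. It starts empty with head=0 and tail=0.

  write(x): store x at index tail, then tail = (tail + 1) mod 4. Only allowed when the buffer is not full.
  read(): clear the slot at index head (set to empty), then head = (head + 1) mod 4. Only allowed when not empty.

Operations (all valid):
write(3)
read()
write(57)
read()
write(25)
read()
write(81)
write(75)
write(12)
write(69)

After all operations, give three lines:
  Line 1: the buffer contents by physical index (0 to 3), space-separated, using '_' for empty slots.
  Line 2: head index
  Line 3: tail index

Answer: 75 12 69 81
3
3

Derivation:
write(3): buf=[3 _ _ _], head=0, tail=1, size=1
read(): buf=[_ _ _ _], head=1, tail=1, size=0
write(57): buf=[_ 57 _ _], head=1, tail=2, size=1
read(): buf=[_ _ _ _], head=2, tail=2, size=0
write(25): buf=[_ _ 25 _], head=2, tail=3, size=1
read(): buf=[_ _ _ _], head=3, tail=3, size=0
write(81): buf=[_ _ _ 81], head=3, tail=0, size=1
write(75): buf=[75 _ _ 81], head=3, tail=1, size=2
write(12): buf=[75 12 _ 81], head=3, tail=2, size=3
write(69): buf=[75 12 69 81], head=3, tail=3, size=4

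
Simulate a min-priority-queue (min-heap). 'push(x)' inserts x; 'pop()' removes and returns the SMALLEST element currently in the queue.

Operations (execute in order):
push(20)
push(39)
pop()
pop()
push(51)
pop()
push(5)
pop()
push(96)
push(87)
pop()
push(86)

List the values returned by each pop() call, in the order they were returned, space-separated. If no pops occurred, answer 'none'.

Answer: 20 39 51 5 87

Derivation:
push(20): heap contents = [20]
push(39): heap contents = [20, 39]
pop() → 20: heap contents = [39]
pop() → 39: heap contents = []
push(51): heap contents = [51]
pop() → 51: heap contents = []
push(5): heap contents = [5]
pop() → 5: heap contents = []
push(96): heap contents = [96]
push(87): heap contents = [87, 96]
pop() → 87: heap contents = [96]
push(86): heap contents = [86, 96]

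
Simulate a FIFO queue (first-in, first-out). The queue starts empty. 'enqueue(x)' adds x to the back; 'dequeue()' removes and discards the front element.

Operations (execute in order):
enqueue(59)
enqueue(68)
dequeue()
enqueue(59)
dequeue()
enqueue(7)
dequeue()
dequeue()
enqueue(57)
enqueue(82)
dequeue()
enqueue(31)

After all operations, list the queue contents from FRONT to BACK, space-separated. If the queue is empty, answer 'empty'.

enqueue(59): [59]
enqueue(68): [59, 68]
dequeue(): [68]
enqueue(59): [68, 59]
dequeue(): [59]
enqueue(7): [59, 7]
dequeue(): [7]
dequeue(): []
enqueue(57): [57]
enqueue(82): [57, 82]
dequeue(): [82]
enqueue(31): [82, 31]

Answer: 82 31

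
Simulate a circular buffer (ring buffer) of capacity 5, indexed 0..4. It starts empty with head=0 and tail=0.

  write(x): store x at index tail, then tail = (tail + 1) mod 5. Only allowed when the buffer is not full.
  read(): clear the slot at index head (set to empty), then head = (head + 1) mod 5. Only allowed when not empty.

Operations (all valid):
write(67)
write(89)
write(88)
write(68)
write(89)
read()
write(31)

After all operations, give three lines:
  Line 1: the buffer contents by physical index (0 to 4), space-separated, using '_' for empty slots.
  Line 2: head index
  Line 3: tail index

write(67): buf=[67 _ _ _ _], head=0, tail=1, size=1
write(89): buf=[67 89 _ _ _], head=0, tail=2, size=2
write(88): buf=[67 89 88 _ _], head=0, tail=3, size=3
write(68): buf=[67 89 88 68 _], head=0, tail=4, size=4
write(89): buf=[67 89 88 68 89], head=0, tail=0, size=5
read(): buf=[_ 89 88 68 89], head=1, tail=0, size=4
write(31): buf=[31 89 88 68 89], head=1, tail=1, size=5

Answer: 31 89 88 68 89
1
1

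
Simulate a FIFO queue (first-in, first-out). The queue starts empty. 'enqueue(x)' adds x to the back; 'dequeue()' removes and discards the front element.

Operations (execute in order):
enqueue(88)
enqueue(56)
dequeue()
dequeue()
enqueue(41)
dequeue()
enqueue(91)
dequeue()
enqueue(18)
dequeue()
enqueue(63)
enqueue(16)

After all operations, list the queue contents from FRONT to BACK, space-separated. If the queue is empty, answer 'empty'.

Answer: 63 16

Derivation:
enqueue(88): [88]
enqueue(56): [88, 56]
dequeue(): [56]
dequeue(): []
enqueue(41): [41]
dequeue(): []
enqueue(91): [91]
dequeue(): []
enqueue(18): [18]
dequeue(): []
enqueue(63): [63]
enqueue(16): [63, 16]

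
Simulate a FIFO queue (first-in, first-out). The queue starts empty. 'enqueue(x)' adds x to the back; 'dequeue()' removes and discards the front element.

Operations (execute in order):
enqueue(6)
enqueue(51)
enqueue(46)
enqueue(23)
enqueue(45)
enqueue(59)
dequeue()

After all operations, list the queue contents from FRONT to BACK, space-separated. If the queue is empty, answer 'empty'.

Answer: 51 46 23 45 59

Derivation:
enqueue(6): [6]
enqueue(51): [6, 51]
enqueue(46): [6, 51, 46]
enqueue(23): [6, 51, 46, 23]
enqueue(45): [6, 51, 46, 23, 45]
enqueue(59): [6, 51, 46, 23, 45, 59]
dequeue(): [51, 46, 23, 45, 59]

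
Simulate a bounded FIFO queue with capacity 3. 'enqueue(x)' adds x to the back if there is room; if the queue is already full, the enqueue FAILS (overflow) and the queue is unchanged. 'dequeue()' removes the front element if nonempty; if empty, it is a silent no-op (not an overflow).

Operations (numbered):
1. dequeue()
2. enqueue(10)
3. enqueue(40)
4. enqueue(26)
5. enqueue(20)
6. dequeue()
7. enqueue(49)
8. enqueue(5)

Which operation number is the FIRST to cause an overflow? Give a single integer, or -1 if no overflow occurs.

Answer: 5

Derivation:
1. dequeue(): empty, no-op, size=0
2. enqueue(10): size=1
3. enqueue(40): size=2
4. enqueue(26): size=3
5. enqueue(20): size=3=cap → OVERFLOW (fail)
6. dequeue(): size=2
7. enqueue(49): size=3
8. enqueue(5): size=3=cap → OVERFLOW (fail)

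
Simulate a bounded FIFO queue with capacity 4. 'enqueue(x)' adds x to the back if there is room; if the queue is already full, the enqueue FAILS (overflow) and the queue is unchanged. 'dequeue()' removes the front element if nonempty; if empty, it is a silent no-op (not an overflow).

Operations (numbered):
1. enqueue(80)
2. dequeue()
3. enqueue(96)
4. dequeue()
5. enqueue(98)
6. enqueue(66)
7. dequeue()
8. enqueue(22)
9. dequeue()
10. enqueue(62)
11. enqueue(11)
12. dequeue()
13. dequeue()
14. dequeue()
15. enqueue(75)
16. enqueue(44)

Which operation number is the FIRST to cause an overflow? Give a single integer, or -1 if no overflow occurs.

Answer: -1

Derivation:
1. enqueue(80): size=1
2. dequeue(): size=0
3. enqueue(96): size=1
4. dequeue(): size=0
5. enqueue(98): size=1
6. enqueue(66): size=2
7. dequeue(): size=1
8. enqueue(22): size=2
9. dequeue(): size=1
10. enqueue(62): size=2
11. enqueue(11): size=3
12. dequeue(): size=2
13. dequeue(): size=1
14. dequeue(): size=0
15. enqueue(75): size=1
16. enqueue(44): size=2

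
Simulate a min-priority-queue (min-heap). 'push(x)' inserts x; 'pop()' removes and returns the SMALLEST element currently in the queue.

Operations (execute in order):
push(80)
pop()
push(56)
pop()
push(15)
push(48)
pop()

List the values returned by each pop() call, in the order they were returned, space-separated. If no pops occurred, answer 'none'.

push(80): heap contents = [80]
pop() → 80: heap contents = []
push(56): heap contents = [56]
pop() → 56: heap contents = []
push(15): heap contents = [15]
push(48): heap contents = [15, 48]
pop() → 15: heap contents = [48]

Answer: 80 56 15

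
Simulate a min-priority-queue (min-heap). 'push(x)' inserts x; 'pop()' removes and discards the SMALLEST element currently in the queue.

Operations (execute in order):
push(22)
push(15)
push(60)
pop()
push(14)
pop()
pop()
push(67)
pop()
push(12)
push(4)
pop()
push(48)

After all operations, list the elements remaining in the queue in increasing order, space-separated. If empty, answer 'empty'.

push(22): heap contents = [22]
push(15): heap contents = [15, 22]
push(60): heap contents = [15, 22, 60]
pop() → 15: heap contents = [22, 60]
push(14): heap contents = [14, 22, 60]
pop() → 14: heap contents = [22, 60]
pop() → 22: heap contents = [60]
push(67): heap contents = [60, 67]
pop() → 60: heap contents = [67]
push(12): heap contents = [12, 67]
push(4): heap contents = [4, 12, 67]
pop() → 4: heap contents = [12, 67]
push(48): heap contents = [12, 48, 67]

Answer: 12 48 67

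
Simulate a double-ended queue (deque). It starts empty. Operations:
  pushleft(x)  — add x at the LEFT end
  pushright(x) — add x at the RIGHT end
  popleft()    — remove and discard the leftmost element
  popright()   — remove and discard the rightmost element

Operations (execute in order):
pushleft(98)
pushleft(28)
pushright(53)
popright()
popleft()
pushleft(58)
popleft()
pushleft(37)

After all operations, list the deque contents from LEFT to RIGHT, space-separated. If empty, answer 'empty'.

Answer: 37 98

Derivation:
pushleft(98): [98]
pushleft(28): [28, 98]
pushright(53): [28, 98, 53]
popright(): [28, 98]
popleft(): [98]
pushleft(58): [58, 98]
popleft(): [98]
pushleft(37): [37, 98]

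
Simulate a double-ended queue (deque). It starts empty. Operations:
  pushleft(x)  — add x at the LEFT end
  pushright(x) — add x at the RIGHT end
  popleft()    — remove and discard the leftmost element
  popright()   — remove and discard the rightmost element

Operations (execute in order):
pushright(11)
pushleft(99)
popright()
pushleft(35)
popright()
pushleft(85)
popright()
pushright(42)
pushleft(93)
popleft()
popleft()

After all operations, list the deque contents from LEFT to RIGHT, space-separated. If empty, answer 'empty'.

Answer: 42

Derivation:
pushright(11): [11]
pushleft(99): [99, 11]
popright(): [99]
pushleft(35): [35, 99]
popright(): [35]
pushleft(85): [85, 35]
popright(): [85]
pushright(42): [85, 42]
pushleft(93): [93, 85, 42]
popleft(): [85, 42]
popleft(): [42]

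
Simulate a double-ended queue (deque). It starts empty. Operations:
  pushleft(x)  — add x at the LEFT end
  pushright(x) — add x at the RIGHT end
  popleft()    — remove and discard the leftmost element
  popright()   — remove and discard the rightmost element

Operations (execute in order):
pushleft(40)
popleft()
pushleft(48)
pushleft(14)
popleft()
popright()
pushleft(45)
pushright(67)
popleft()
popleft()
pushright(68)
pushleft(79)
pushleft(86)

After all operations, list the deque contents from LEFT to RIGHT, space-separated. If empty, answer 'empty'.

Answer: 86 79 68

Derivation:
pushleft(40): [40]
popleft(): []
pushleft(48): [48]
pushleft(14): [14, 48]
popleft(): [48]
popright(): []
pushleft(45): [45]
pushright(67): [45, 67]
popleft(): [67]
popleft(): []
pushright(68): [68]
pushleft(79): [79, 68]
pushleft(86): [86, 79, 68]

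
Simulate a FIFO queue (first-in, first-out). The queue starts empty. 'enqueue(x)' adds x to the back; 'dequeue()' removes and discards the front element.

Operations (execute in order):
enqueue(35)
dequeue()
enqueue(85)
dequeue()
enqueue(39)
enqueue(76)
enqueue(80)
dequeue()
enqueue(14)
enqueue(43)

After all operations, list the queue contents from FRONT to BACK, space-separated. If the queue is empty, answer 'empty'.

Answer: 76 80 14 43

Derivation:
enqueue(35): [35]
dequeue(): []
enqueue(85): [85]
dequeue(): []
enqueue(39): [39]
enqueue(76): [39, 76]
enqueue(80): [39, 76, 80]
dequeue(): [76, 80]
enqueue(14): [76, 80, 14]
enqueue(43): [76, 80, 14, 43]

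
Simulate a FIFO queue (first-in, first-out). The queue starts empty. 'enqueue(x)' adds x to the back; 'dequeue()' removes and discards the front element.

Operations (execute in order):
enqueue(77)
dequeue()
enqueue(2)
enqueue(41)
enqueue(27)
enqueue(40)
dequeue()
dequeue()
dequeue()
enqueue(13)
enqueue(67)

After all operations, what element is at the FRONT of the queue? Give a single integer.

enqueue(77): queue = [77]
dequeue(): queue = []
enqueue(2): queue = [2]
enqueue(41): queue = [2, 41]
enqueue(27): queue = [2, 41, 27]
enqueue(40): queue = [2, 41, 27, 40]
dequeue(): queue = [41, 27, 40]
dequeue(): queue = [27, 40]
dequeue(): queue = [40]
enqueue(13): queue = [40, 13]
enqueue(67): queue = [40, 13, 67]

Answer: 40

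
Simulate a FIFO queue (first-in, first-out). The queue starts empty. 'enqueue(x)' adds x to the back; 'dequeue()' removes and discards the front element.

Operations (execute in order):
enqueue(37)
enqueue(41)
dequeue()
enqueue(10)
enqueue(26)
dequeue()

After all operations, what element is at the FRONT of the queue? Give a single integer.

enqueue(37): queue = [37]
enqueue(41): queue = [37, 41]
dequeue(): queue = [41]
enqueue(10): queue = [41, 10]
enqueue(26): queue = [41, 10, 26]
dequeue(): queue = [10, 26]

Answer: 10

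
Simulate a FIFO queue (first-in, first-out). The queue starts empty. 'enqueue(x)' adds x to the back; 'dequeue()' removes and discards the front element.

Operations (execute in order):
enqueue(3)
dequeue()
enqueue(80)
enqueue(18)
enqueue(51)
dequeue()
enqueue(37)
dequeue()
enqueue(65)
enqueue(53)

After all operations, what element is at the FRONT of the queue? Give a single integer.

Answer: 51

Derivation:
enqueue(3): queue = [3]
dequeue(): queue = []
enqueue(80): queue = [80]
enqueue(18): queue = [80, 18]
enqueue(51): queue = [80, 18, 51]
dequeue(): queue = [18, 51]
enqueue(37): queue = [18, 51, 37]
dequeue(): queue = [51, 37]
enqueue(65): queue = [51, 37, 65]
enqueue(53): queue = [51, 37, 65, 53]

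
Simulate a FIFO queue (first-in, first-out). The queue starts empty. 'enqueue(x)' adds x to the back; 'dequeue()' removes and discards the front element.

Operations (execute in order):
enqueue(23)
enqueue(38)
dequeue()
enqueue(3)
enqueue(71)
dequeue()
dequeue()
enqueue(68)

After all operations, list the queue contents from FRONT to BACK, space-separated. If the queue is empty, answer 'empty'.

Answer: 71 68

Derivation:
enqueue(23): [23]
enqueue(38): [23, 38]
dequeue(): [38]
enqueue(3): [38, 3]
enqueue(71): [38, 3, 71]
dequeue(): [3, 71]
dequeue(): [71]
enqueue(68): [71, 68]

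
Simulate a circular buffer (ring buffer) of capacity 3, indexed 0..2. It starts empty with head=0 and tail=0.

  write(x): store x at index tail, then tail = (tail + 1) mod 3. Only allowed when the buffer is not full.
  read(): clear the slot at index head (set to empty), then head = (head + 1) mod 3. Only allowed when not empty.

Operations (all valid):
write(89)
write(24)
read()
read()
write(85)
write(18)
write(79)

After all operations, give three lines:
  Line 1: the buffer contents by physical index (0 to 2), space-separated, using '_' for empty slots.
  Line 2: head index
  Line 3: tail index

write(89): buf=[89 _ _], head=0, tail=1, size=1
write(24): buf=[89 24 _], head=0, tail=2, size=2
read(): buf=[_ 24 _], head=1, tail=2, size=1
read(): buf=[_ _ _], head=2, tail=2, size=0
write(85): buf=[_ _ 85], head=2, tail=0, size=1
write(18): buf=[18 _ 85], head=2, tail=1, size=2
write(79): buf=[18 79 85], head=2, tail=2, size=3

Answer: 18 79 85
2
2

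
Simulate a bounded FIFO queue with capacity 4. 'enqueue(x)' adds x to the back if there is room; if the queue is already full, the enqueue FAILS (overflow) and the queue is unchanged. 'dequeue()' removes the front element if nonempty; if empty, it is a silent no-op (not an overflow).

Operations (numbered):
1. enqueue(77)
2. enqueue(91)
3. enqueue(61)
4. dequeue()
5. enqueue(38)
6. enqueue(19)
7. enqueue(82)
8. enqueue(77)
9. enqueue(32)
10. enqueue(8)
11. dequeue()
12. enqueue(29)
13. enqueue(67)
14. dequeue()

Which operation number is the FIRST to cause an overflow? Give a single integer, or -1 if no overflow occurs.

Answer: 7

Derivation:
1. enqueue(77): size=1
2. enqueue(91): size=2
3. enqueue(61): size=3
4. dequeue(): size=2
5. enqueue(38): size=3
6. enqueue(19): size=4
7. enqueue(82): size=4=cap → OVERFLOW (fail)
8. enqueue(77): size=4=cap → OVERFLOW (fail)
9. enqueue(32): size=4=cap → OVERFLOW (fail)
10. enqueue(8): size=4=cap → OVERFLOW (fail)
11. dequeue(): size=3
12. enqueue(29): size=4
13. enqueue(67): size=4=cap → OVERFLOW (fail)
14. dequeue(): size=3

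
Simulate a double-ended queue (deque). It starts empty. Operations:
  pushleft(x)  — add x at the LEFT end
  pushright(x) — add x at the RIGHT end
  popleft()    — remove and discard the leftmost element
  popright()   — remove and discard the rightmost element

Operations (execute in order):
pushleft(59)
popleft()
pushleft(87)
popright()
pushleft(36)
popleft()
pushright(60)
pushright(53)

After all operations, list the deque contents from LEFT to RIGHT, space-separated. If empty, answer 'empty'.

pushleft(59): [59]
popleft(): []
pushleft(87): [87]
popright(): []
pushleft(36): [36]
popleft(): []
pushright(60): [60]
pushright(53): [60, 53]

Answer: 60 53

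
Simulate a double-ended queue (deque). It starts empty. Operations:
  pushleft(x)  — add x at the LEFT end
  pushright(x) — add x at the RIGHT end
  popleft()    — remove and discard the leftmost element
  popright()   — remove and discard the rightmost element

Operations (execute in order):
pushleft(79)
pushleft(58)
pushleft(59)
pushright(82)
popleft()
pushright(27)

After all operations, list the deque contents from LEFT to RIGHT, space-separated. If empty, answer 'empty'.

Answer: 58 79 82 27

Derivation:
pushleft(79): [79]
pushleft(58): [58, 79]
pushleft(59): [59, 58, 79]
pushright(82): [59, 58, 79, 82]
popleft(): [58, 79, 82]
pushright(27): [58, 79, 82, 27]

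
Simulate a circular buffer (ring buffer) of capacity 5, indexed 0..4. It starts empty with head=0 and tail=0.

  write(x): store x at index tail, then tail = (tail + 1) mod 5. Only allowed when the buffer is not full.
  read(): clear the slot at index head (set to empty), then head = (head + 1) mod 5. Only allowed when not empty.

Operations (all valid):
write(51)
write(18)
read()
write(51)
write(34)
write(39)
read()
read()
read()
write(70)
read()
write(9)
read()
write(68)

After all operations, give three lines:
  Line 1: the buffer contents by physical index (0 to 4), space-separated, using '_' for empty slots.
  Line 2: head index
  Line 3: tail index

write(51): buf=[51 _ _ _ _], head=0, tail=1, size=1
write(18): buf=[51 18 _ _ _], head=0, tail=2, size=2
read(): buf=[_ 18 _ _ _], head=1, tail=2, size=1
write(51): buf=[_ 18 51 _ _], head=1, tail=3, size=2
write(34): buf=[_ 18 51 34 _], head=1, tail=4, size=3
write(39): buf=[_ 18 51 34 39], head=1, tail=0, size=4
read(): buf=[_ _ 51 34 39], head=2, tail=0, size=3
read(): buf=[_ _ _ 34 39], head=3, tail=0, size=2
read(): buf=[_ _ _ _ 39], head=4, tail=0, size=1
write(70): buf=[70 _ _ _ 39], head=4, tail=1, size=2
read(): buf=[70 _ _ _ _], head=0, tail=1, size=1
write(9): buf=[70 9 _ _ _], head=0, tail=2, size=2
read(): buf=[_ 9 _ _ _], head=1, tail=2, size=1
write(68): buf=[_ 9 68 _ _], head=1, tail=3, size=2

Answer: _ 9 68 _ _
1
3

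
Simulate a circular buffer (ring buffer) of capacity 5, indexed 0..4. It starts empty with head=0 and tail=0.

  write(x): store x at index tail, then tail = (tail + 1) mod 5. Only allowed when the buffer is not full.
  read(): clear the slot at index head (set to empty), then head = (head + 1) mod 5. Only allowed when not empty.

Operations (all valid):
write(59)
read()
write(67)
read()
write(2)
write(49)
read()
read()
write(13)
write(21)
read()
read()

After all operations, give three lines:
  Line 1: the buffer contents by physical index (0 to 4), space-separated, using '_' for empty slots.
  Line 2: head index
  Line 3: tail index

Answer: _ _ _ _ _
1
1

Derivation:
write(59): buf=[59 _ _ _ _], head=0, tail=1, size=1
read(): buf=[_ _ _ _ _], head=1, tail=1, size=0
write(67): buf=[_ 67 _ _ _], head=1, tail=2, size=1
read(): buf=[_ _ _ _ _], head=2, tail=2, size=0
write(2): buf=[_ _ 2 _ _], head=2, tail=3, size=1
write(49): buf=[_ _ 2 49 _], head=2, tail=4, size=2
read(): buf=[_ _ _ 49 _], head=3, tail=4, size=1
read(): buf=[_ _ _ _ _], head=4, tail=4, size=0
write(13): buf=[_ _ _ _ 13], head=4, tail=0, size=1
write(21): buf=[21 _ _ _ 13], head=4, tail=1, size=2
read(): buf=[21 _ _ _ _], head=0, tail=1, size=1
read(): buf=[_ _ _ _ _], head=1, tail=1, size=0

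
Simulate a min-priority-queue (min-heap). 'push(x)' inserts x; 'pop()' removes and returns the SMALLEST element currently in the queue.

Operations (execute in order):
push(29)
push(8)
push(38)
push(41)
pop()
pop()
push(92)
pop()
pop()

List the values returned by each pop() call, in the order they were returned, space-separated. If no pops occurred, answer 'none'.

Answer: 8 29 38 41

Derivation:
push(29): heap contents = [29]
push(8): heap contents = [8, 29]
push(38): heap contents = [8, 29, 38]
push(41): heap contents = [8, 29, 38, 41]
pop() → 8: heap contents = [29, 38, 41]
pop() → 29: heap contents = [38, 41]
push(92): heap contents = [38, 41, 92]
pop() → 38: heap contents = [41, 92]
pop() → 41: heap contents = [92]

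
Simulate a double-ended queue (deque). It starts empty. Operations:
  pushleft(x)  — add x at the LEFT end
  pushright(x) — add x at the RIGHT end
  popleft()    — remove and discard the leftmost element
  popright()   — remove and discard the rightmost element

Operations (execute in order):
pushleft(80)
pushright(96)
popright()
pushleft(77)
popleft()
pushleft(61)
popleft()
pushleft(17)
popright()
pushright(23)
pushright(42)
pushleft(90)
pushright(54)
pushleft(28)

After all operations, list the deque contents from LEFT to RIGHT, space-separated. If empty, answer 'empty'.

Answer: 28 90 17 23 42 54

Derivation:
pushleft(80): [80]
pushright(96): [80, 96]
popright(): [80]
pushleft(77): [77, 80]
popleft(): [80]
pushleft(61): [61, 80]
popleft(): [80]
pushleft(17): [17, 80]
popright(): [17]
pushright(23): [17, 23]
pushright(42): [17, 23, 42]
pushleft(90): [90, 17, 23, 42]
pushright(54): [90, 17, 23, 42, 54]
pushleft(28): [28, 90, 17, 23, 42, 54]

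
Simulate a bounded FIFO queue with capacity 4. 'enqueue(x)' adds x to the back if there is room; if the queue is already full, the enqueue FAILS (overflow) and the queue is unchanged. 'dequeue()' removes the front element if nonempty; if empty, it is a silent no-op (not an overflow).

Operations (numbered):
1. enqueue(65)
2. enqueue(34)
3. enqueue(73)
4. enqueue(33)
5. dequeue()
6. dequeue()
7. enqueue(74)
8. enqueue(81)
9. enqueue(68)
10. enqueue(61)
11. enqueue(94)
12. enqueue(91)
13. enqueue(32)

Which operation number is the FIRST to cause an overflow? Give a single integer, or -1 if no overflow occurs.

Answer: 9

Derivation:
1. enqueue(65): size=1
2. enqueue(34): size=2
3. enqueue(73): size=3
4. enqueue(33): size=4
5. dequeue(): size=3
6. dequeue(): size=2
7. enqueue(74): size=3
8. enqueue(81): size=4
9. enqueue(68): size=4=cap → OVERFLOW (fail)
10. enqueue(61): size=4=cap → OVERFLOW (fail)
11. enqueue(94): size=4=cap → OVERFLOW (fail)
12. enqueue(91): size=4=cap → OVERFLOW (fail)
13. enqueue(32): size=4=cap → OVERFLOW (fail)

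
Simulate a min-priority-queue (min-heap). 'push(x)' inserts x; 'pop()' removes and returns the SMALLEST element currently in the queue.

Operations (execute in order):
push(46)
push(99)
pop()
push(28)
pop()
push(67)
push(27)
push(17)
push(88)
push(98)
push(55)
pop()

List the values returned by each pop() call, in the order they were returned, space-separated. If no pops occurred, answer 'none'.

Answer: 46 28 17

Derivation:
push(46): heap contents = [46]
push(99): heap contents = [46, 99]
pop() → 46: heap contents = [99]
push(28): heap contents = [28, 99]
pop() → 28: heap contents = [99]
push(67): heap contents = [67, 99]
push(27): heap contents = [27, 67, 99]
push(17): heap contents = [17, 27, 67, 99]
push(88): heap contents = [17, 27, 67, 88, 99]
push(98): heap contents = [17, 27, 67, 88, 98, 99]
push(55): heap contents = [17, 27, 55, 67, 88, 98, 99]
pop() → 17: heap contents = [27, 55, 67, 88, 98, 99]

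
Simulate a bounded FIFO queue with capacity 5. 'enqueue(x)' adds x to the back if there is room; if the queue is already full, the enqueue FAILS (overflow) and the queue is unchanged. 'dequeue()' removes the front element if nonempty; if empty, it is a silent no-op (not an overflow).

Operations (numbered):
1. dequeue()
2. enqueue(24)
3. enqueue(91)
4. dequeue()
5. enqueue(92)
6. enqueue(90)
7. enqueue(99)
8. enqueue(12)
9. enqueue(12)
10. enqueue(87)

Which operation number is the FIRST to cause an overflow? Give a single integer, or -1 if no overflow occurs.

1. dequeue(): empty, no-op, size=0
2. enqueue(24): size=1
3. enqueue(91): size=2
4. dequeue(): size=1
5. enqueue(92): size=2
6. enqueue(90): size=3
7. enqueue(99): size=4
8. enqueue(12): size=5
9. enqueue(12): size=5=cap → OVERFLOW (fail)
10. enqueue(87): size=5=cap → OVERFLOW (fail)

Answer: 9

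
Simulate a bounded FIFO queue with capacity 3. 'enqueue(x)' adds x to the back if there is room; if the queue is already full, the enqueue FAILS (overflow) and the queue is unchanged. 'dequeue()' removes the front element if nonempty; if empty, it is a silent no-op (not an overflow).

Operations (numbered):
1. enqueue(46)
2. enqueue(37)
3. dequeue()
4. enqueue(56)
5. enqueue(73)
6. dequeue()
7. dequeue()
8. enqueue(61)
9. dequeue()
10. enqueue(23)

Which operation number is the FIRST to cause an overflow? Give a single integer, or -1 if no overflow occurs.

1. enqueue(46): size=1
2. enqueue(37): size=2
3. dequeue(): size=1
4. enqueue(56): size=2
5. enqueue(73): size=3
6. dequeue(): size=2
7. dequeue(): size=1
8. enqueue(61): size=2
9. dequeue(): size=1
10. enqueue(23): size=2

Answer: -1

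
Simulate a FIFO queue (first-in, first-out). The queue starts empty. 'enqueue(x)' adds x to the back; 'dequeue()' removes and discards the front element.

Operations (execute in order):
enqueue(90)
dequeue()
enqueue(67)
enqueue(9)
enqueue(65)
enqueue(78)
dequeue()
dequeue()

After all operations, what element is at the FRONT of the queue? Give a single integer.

enqueue(90): queue = [90]
dequeue(): queue = []
enqueue(67): queue = [67]
enqueue(9): queue = [67, 9]
enqueue(65): queue = [67, 9, 65]
enqueue(78): queue = [67, 9, 65, 78]
dequeue(): queue = [9, 65, 78]
dequeue(): queue = [65, 78]

Answer: 65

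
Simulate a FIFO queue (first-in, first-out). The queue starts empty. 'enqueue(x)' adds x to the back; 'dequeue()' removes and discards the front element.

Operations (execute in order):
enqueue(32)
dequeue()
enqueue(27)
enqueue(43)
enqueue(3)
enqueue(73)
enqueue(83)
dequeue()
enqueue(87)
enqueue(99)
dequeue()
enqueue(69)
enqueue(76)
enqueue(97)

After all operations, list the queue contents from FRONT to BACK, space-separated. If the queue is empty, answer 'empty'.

enqueue(32): [32]
dequeue(): []
enqueue(27): [27]
enqueue(43): [27, 43]
enqueue(3): [27, 43, 3]
enqueue(73): [27, 43, 3, 73]
enqueue(83): [27, 43, 3, 73, 83]
dequeue(): [43, 3, 73, 83]
enqueue(87): [43, 3, 73, 83, 87]
enqueue(99): [43, 3, 73, 83, 87, 99]
dequeue(): [3, 73, 83, 87, 99]
enqueue(69): [3, 73, 83, 87, 99, 69]
enqueue(76): [3, 73, 83, 87, 99, 69, 76]
enqueue(97): [3, 73, 83, 87, 99, 69, 76, 97]

Answer: 3 73 83 87 99 69 76 97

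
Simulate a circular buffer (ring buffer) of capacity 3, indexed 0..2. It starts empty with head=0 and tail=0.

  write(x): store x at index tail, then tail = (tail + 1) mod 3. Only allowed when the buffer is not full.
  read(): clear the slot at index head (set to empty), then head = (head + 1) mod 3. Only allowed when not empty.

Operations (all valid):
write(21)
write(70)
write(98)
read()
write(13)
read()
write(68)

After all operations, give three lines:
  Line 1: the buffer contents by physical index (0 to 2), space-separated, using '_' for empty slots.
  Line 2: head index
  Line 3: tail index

Answer: 13 68 98
2
2

Derivation:
write(21): buf=[21 _ _], head=0, tail=1, size=1
write(70): buf=[21 70 _], head=0, tail=2, size=2
write(98): buf=[21 70 98], head=0, tail=0, size=3
read(): buf=[_ 70 98], head=1, tail=0, size=2
write(13): buf=[13 70 98], head=1, tail=1, size=3
read(): buf=[13 _ 98], head=2, tail=1, size=2
write(68): buf=[13 68 98], head=2, tail=2, size=3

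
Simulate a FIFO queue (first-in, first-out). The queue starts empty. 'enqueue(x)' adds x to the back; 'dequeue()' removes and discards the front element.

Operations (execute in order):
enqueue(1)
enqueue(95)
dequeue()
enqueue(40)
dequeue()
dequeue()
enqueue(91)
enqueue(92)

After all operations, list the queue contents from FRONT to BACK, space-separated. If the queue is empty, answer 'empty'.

enqueue(1): [1]
enqueue(95): [1, 95]
dequeue(): [95]
enqueue(40): [95, 40]
dequeue(): [40]
dequeue(): []
enqueue(91): [91]
enqueue(92): [91, 92]

Answer: 91 92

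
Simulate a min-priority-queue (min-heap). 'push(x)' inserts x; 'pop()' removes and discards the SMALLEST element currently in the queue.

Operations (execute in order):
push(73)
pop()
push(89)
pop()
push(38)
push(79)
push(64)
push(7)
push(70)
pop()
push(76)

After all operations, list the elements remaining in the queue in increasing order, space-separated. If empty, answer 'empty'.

Answer: 38 64 70 76 79

Derivation:
push(73): heap contents = [73]
pop() → 73: heap contents = []
push(89): heap contents = [89]
pop() → 89: heap contents = []
push(38): heap contents = [38]
push(79): heap contents = [38, 79]
push(64): heap contents = [38, 64, 79]
push(7): heap contents = [7, 38, 64, 79]
push(70): heap contents = [7, 38, 64, 70, 79]
pop() → 7: heap contents = [38, 64, 70, 79]
push(76): heap contents = [38, 64, 70, 76, 79]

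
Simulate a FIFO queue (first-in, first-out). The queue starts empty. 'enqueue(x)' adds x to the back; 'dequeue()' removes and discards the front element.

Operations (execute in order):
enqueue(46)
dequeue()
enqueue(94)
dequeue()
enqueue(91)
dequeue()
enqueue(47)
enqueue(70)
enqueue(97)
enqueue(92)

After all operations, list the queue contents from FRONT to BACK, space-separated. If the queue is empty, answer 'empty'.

enqueue(46): [46]
dequeue(): []
enqueue(94): [94]
dequeue(): []
enqueue(91): [91]
dequeue(): []
enqueue(47): [47]
enqueue(70): [47, 70]
enqueue(97): [47, 70, 97]
enqueue(92): [47, 70, 97, 92]

Answer: 47 70 97 92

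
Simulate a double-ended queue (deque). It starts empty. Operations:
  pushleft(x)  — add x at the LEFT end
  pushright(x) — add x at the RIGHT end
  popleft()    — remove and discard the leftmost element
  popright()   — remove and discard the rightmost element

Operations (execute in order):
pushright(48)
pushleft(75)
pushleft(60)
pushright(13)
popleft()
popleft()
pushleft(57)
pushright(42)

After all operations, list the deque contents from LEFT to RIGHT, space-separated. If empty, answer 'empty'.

Answer: 57 48 13 42

Derivation:
pushright(48): [48]
pushleft(75): [75, 48]
pushleft(60): [60, 75, 48]
pushright(13): [60, 75, 48, 13]
popleft(): [75, 48, 13]
popleft(): [48, 13]
pushleft(57): [57, 48, 13]
pushright(42): [57, 48, 13, 42]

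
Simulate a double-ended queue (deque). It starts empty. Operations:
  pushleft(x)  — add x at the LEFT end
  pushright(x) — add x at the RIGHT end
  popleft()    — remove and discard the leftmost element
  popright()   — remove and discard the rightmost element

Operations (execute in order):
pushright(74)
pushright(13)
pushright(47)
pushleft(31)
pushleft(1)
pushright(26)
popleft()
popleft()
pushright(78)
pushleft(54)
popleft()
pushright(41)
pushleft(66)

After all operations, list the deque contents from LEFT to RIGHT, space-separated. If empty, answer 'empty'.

Answer: 66 74 13 47 26 78 41

Derivation:
pushright(74): [74]
pushright(13): [74, 13]
pushright(47): [74, 13, 47]
pushleft(31): [31, 74, 13, 47]
pushleft(1): [1, 31, 74, 13, 47]
pushright(26): [1, 31, 74, 13, 47, 26]
popleft(): [31, 74, 13, 47, 26]
popleft(): [74, 13, 47, 26]
pushright(78): [74, 13, 47, 26, 78]
pushleft(54): [54, 74, 13, 47, 26, 78]
popleft(): [74, 13, 47, 26, 78]
pushright(41): [74, 13, 47, 26, 78, 41]
pushleft(66): [66, 74, 13, 47, 26, 78, 41]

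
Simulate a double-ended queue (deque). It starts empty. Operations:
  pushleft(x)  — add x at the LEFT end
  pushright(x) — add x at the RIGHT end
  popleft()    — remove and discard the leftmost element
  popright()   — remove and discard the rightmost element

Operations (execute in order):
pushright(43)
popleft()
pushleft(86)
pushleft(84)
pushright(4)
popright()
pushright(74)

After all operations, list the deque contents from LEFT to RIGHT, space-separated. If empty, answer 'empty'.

pushright(43): [43]
popleft(): []
pushleft(86): [86]
pushleft(84): [84, 86]
pushright(4): [84, 86, 4]
popright(): [84, 86]
pushright(74): [84, 86, 74]

Answer: 84 86 74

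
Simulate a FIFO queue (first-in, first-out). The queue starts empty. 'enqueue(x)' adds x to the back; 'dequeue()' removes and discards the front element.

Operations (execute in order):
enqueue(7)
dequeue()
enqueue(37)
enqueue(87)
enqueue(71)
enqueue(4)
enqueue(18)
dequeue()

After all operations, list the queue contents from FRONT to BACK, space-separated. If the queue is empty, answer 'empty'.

enqueue(7): [7]
dequeue(): []
enqueue(37): [37]
enqueue(87): [37, 87]
enqueue(71): [37, 87, 71]
enqueue(4): [37, 87, 71, 4]
enqueue(18): [37, 87, 71, 4, 18]
dequeue(): [87, 71, 4, 18]

Answer: 87 71 4 18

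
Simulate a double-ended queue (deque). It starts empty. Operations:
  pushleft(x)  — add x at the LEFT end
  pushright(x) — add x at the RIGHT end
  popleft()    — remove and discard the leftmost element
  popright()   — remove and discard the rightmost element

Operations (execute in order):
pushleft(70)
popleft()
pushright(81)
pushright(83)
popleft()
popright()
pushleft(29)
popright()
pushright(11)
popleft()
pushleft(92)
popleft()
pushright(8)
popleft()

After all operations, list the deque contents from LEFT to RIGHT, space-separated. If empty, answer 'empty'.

pushleft(70): [70]
popleft(): []
pushright(81): [81]
pushright(83): [81, 83]
popleft(): [83]
popright(): []
pushleft(29): [29]
popright(): []
pushright(11): [11]
popleft(): []
pushleft(92): [92]
popleft(): []
pushright(8): [8]
popleft(): []

Answer: empty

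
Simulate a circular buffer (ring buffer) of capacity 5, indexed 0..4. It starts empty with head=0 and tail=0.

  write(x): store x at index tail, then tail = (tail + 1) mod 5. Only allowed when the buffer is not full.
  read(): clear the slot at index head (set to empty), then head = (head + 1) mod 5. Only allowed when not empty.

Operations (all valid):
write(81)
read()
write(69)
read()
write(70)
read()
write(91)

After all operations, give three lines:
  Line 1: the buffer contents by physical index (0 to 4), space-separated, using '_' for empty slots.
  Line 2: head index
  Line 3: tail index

Answer: _ _ _ 91 _
3
4

Derivation:
write(81): buf=[81 _ _ _ _], head=0, tail=1, size=1
read(): buf=[_ _ _ _ _], head=1, tail=1, size=0
write(69): buf=[_ 69 _ _ _], head=1, tail=2, size=1
read(): buf=[_ _ _ _ _], head=2, tail=2, size=0
write(70): buf=[_ _ 70 _ _], head=2, tail=3, size=1
read(): buf=[_ _ _ _ _], head=3, tail=3, size=0
write(91): buf=[_ _ _ 91 _], head=3, tail=4, size=1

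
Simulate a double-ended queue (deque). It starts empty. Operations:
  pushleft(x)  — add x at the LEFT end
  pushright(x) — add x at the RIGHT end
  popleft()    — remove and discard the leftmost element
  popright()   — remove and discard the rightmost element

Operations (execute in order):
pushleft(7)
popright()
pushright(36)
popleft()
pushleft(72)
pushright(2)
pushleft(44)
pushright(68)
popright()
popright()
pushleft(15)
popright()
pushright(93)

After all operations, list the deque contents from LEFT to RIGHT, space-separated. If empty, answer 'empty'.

pushleft(7): [7]
popright(): []
pushright(36): [36]
popleft(): []
pushleft(72): [72]
pushright(2): [72, 2]
pushleft(44): [44, 72, 2]
pushright(68): [44, 72, 2, 68]
popright(): [44, 72, 2]
popright(): [44, 72]
pushleft(15): [15, 44, 72]
popright(): [15, 44]
pushright(93): [15, 44, 93]

Answer: 15 44 93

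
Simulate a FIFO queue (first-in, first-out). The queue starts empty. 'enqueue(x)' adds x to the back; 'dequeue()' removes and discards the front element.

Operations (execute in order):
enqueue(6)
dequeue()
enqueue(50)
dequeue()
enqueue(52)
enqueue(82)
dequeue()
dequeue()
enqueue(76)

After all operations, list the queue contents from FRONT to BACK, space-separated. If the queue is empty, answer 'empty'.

enqueue(6): [6]
dequeue(): []
enqueue(50): [50]
dequeue(): []
enqueue(52): [52]
enqueue(82): [52, 82]
dequeue(): [82]
dequeue(): []
enqueue(76): [76]

Answer: 76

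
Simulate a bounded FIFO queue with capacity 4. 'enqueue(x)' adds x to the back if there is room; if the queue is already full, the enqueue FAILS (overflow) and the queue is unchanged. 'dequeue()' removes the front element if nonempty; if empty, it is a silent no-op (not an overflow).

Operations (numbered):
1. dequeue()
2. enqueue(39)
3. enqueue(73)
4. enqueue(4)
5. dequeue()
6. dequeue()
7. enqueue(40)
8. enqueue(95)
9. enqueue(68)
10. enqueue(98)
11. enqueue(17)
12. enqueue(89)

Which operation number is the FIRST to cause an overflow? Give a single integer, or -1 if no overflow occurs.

Answer: 10

Derivation:
1. dequeue(): empty, no-op, size=0
2. enqueue(39): size=1
3. enqueue(73): size=2
4. enqueue(4): size=3
5. dequeue(): size=2
6. dequeue(): size=1
7. enqueue(40): size=2
8. enqueue(95): size=3
9. enqueue(68): size=4
10. enqueue(98): size=4=cap → OVERFLOW (fail)
11. enqueue(17): size=4=cap → OVERFLOW (fail)
12. enqueue(89): size=4=cap → OVERFLOW (fail)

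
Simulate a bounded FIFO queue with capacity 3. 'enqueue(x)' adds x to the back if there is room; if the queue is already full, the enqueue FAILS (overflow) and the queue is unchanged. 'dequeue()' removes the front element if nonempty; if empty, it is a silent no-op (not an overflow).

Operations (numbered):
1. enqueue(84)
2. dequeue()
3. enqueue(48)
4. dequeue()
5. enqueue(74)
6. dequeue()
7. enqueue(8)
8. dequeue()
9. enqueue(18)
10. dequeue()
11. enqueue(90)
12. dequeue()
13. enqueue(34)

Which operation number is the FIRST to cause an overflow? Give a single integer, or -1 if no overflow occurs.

Answer: -1

Derivation:
1. enqueue(84): size=1
2. dequeue(): size=0
3. enqueue(48): size=1
4. dequeue(): size=0
5. enqueue(74): size=1
6. dequeue(): size=0
7. enqueue(8): size=1
8. dequeue(): size=0
9. enqueue(18): size=1
10. dequeue(): size=0
11. enqueue(90): size=1
12. dequeue(): size=0
13. enqueue(34): size=1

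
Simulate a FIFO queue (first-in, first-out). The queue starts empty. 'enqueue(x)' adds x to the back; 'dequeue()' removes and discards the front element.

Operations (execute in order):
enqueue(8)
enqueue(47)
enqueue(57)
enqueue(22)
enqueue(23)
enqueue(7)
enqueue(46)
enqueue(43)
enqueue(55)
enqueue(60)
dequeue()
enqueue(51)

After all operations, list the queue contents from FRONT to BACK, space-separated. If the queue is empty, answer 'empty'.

enqueue(8): [8]
enqueue(47): [8, 47]
enqueue(57): [8, 47, 57]
enqueue(22): [8, 47, 57, 22]
enqueue(23): [8, 47, 57, 22, 23]
enqueue(7): [8, 47, 57, 22, 23, 7]
enqueue(46): [8, 47, 57, 22, 23, 7, 46]
enqueue(43): [8, 47, 57, 22, 23, 7, 46, 43]
enqueue(55): [8, 47, 57, 22, 23, 7, 46, 43, 55]
enqueue(60): [8, 47, 57, 22, 23, 7, 46, 43, 55, 60]
dequeue(): [47, 57, 22, 23, 7, 46, 43, 55, 60]
enqueue(51): [47, 57, 22, 23, 7, 46, 43, 55, 60, 51]

Answer: 47 57 22 23 7 46 43 55 60 51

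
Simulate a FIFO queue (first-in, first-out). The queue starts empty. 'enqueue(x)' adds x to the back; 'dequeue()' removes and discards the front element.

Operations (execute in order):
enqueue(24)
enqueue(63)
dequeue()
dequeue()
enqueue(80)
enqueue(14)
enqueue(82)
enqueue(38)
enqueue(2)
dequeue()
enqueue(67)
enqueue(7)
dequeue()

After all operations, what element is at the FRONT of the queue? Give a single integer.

enqueue(24): queue = [24]
enqueue(63): queue = [24, 63]
dequeue(): queue = [63]
dequeue(): queue = []
enqueue(80): queue = [80]
enqueue(14): queue = [80, 14]
enqueue(82): queue = [80, 14, 82]
enqueue(38): queue = [80, 14, 82, 38]
enqueue(2): queue = [80, 14, 82, 38, 2]
dequeue(): queue = [14, 82, 38, 2]
enqueue(67): queue = [14, 82, 38, 2, 67]
enqueue(7): queue = [14, 82, 38, 2, 67, 7]
dequeue(): queue = [82, 38, 2, 67, 7]

Answer: 82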